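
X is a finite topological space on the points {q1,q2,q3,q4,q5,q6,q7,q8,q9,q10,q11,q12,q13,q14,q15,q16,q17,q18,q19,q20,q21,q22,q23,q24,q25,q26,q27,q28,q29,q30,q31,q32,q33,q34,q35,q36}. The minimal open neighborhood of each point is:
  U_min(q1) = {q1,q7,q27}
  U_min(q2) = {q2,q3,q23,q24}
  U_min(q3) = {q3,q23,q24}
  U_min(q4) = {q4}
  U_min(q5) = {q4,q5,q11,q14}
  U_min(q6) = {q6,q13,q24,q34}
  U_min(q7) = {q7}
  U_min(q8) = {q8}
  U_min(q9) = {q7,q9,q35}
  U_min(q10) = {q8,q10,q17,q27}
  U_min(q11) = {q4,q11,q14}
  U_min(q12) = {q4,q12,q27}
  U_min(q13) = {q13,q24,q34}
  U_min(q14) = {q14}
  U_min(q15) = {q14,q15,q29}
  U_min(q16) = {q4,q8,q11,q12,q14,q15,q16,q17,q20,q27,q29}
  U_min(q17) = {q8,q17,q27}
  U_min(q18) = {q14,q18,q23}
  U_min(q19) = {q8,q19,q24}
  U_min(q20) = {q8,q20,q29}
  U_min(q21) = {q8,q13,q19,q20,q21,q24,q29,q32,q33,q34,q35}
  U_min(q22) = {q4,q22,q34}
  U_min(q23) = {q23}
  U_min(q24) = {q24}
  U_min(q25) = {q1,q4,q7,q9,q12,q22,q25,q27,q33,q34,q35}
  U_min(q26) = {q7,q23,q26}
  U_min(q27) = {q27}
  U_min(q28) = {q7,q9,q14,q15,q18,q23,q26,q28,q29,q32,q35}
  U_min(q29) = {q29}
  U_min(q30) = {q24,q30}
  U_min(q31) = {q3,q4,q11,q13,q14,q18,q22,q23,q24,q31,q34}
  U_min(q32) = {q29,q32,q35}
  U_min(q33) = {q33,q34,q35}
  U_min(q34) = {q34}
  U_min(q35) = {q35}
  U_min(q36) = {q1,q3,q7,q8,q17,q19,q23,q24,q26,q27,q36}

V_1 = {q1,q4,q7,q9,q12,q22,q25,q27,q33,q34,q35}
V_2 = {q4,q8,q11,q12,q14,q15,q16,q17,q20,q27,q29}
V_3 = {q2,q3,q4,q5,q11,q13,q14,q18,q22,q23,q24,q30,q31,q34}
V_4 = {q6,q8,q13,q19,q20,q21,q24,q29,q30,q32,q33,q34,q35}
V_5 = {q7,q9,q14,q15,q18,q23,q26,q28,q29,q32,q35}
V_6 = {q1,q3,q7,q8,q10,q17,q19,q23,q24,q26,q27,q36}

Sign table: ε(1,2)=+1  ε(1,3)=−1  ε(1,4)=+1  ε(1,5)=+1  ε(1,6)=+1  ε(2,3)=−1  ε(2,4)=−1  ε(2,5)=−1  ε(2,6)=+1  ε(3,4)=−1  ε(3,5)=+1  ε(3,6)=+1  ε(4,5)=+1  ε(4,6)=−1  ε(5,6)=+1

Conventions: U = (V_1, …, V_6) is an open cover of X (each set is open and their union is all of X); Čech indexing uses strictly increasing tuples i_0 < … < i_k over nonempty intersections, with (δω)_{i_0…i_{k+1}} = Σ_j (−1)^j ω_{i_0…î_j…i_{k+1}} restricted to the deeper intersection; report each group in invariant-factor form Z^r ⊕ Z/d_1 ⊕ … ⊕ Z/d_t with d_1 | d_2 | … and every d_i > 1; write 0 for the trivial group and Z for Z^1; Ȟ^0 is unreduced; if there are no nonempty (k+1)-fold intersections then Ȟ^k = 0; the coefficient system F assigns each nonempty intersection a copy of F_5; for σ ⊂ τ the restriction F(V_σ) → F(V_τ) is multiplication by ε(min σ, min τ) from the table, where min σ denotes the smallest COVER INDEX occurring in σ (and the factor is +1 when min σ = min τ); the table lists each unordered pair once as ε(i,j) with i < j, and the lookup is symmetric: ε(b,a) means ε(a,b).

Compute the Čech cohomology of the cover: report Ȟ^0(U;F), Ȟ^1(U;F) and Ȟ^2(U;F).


cover nerve:
  V12={q4,q12,q27} V13={q4,q22,q34} V14={q33,q34,q35} V15={q7,q9,q35} V16={q1,q7,q27} V23={q4,q11,q14} V24={q8,q20,q29} V25={q14,q15,q29} V26={q8,q17,q27} V34={q13,q24,q30,q34} V35={q14,q18,q23} V36={q3,q23,q24} V45={q29,q32,q35} V46={q8,q19,q24} V56={q7,q23,q26}
  V123={q4} V126={q27} V134={q34} V145={q35} V156={q7} V235={q14} V245={q29} V246={q8} V346={q24} V356={q23}
C dims 6,15,10; δ0: rk_F5 6; δ1: rk_F5 9
Ȟ^0: (6−6)−0=0 ⇒ 0
Ȟ^1: (15−9)−6=0 ⇒ 0
Ȟ^2: (10−0)−9=1 ⇒ Z/5

Ȟ^0 ≅ 0, Ȟ^1 ≅ 0, Ȟ^2 ≅ Z/5


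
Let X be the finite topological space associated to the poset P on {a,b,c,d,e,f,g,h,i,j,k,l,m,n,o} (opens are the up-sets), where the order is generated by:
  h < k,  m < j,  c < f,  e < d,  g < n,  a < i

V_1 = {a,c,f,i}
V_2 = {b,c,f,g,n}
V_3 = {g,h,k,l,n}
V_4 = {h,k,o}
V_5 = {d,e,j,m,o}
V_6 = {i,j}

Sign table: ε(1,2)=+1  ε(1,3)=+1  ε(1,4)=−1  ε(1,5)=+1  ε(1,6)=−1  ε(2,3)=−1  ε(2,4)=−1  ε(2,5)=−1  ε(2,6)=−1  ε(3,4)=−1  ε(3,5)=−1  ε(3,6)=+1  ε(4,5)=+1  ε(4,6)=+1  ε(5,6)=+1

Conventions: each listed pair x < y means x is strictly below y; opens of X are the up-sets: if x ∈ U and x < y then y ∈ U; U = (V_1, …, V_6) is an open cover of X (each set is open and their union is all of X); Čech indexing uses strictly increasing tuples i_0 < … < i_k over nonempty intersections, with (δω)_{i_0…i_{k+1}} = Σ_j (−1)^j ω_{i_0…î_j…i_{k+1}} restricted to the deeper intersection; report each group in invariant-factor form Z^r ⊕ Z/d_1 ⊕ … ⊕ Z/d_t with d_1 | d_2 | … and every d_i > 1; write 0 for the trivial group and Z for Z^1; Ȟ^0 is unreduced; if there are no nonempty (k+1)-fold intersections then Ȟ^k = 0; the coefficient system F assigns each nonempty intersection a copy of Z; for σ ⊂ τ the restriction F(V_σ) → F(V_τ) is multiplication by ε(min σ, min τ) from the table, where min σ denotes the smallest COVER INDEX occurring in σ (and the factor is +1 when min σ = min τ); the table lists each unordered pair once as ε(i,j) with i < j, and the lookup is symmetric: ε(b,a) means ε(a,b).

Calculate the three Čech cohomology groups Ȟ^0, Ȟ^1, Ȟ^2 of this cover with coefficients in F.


nerve simplices:
  V12={c,f} V16={i} V23={g,n} V34={h,k} V45={o} V56={j}
C dims 6,6; δ0: rk 6, SNF 1^5·2
degree 0: 6−6−0 = 0 → Ȟ^0 ≅ 0
degree 1: 6−0−6 = 0 plus torsion [2] → Ȟ^1 ≅ Z/2
degree 2: 0−0−0 = 0 → Ȟ^2 ≅ 0

Ȟ^0(U;F) ≅ 0; Ȟ^1(U;F) ≅ Z/2; Ȟ^2(U;F) ≅ 0


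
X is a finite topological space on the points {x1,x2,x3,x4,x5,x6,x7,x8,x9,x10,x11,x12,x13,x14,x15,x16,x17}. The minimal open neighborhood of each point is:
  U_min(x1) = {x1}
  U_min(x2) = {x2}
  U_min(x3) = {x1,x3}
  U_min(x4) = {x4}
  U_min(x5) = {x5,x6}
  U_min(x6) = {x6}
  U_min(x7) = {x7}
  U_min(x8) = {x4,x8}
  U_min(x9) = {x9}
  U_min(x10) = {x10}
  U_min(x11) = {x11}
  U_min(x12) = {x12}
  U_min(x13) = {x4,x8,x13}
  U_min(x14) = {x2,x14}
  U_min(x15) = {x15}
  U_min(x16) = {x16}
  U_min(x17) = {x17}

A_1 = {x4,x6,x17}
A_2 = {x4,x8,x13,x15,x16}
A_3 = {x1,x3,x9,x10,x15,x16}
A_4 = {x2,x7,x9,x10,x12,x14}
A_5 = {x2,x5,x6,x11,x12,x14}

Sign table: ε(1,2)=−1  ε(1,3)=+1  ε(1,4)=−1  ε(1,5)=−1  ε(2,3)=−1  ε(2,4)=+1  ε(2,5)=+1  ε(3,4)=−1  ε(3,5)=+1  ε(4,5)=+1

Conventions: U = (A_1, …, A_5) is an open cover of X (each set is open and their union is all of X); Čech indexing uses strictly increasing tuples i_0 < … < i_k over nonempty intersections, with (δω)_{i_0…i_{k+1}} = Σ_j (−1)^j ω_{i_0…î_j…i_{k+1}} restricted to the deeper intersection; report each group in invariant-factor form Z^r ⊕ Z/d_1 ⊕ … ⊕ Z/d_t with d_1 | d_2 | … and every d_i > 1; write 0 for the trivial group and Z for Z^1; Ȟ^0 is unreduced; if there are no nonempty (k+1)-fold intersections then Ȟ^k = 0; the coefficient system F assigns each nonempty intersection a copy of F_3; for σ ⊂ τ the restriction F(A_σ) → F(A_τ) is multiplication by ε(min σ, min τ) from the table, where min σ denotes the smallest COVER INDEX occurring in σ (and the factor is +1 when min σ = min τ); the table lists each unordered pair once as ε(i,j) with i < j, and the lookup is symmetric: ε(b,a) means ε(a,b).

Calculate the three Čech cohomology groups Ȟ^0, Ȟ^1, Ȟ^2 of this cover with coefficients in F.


Ȟ^0 ≅ Z/3; Ȟ^1 ≅ Z/3; Ȟ^2 ≅ 0

cover nerve:
  A12={x4} A15={x6} A23={x15,x16} A34={x9,x10} A45={x2,x12,x14}
C dims 5,5; δ0: rk_F3 4
Ȟ^0: (5−4)−0=1 ⇒ Z/3
Ȟ^1: (5−0)−4=1 ⇒ Z/3
Ȟ^2: (0−0)−0=0 ⇒ 0


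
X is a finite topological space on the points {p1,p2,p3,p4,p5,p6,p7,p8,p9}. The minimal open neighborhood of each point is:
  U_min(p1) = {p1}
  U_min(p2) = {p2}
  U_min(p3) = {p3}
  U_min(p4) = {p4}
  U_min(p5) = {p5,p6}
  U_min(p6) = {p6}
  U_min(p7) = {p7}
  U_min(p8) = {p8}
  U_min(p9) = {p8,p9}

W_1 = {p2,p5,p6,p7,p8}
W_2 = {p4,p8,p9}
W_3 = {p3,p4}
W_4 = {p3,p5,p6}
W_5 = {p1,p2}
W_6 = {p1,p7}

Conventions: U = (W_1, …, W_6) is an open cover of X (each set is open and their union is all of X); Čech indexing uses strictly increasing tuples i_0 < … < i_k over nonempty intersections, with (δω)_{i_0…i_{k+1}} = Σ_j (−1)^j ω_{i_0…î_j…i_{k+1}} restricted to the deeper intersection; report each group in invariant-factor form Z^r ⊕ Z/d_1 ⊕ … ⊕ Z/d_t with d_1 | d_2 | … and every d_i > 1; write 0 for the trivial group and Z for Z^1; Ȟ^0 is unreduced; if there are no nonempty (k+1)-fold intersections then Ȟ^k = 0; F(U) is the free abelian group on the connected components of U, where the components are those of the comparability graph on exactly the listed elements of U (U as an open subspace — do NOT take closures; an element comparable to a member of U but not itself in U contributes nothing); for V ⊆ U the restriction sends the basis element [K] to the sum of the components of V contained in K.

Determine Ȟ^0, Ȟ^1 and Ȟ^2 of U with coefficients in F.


Ȟ^0(U;F) ≅ Z^7,  Ȟ^1(U;F) ≅ 0,  Ȟ^2(U;F) ≅ 0

cover nerve:
  W12={p8} W14={p5,p6} W15={p2} W16={p7} W23={p4} W34={p3} W56={p1}
components per intersection:
  W1: {p2} {p5,p6} {p7} {p8}
  W2: {p4} {p8,p9}
  W3: {p3} {p4}
  W4: {p3} {p5,p6}
  W5: {p1} {p2}
  W6: {p1} {p7}
  W12: {p8}
  W14: {p5,p6}
  W15: {p2}
  W16: {p7}
  W23: {p4}
  W34: {p3}
  W56: {p1}
C dims 14,7; δ0: rk 7, SNF 1^7
Ȟ^0: (14−7)−0=7 ⇒ Z^7
Ȟ^1: (7−0)−7=0 ⇒ 0
Ȟ^2: (0−0)−0=0 ⇒ 0


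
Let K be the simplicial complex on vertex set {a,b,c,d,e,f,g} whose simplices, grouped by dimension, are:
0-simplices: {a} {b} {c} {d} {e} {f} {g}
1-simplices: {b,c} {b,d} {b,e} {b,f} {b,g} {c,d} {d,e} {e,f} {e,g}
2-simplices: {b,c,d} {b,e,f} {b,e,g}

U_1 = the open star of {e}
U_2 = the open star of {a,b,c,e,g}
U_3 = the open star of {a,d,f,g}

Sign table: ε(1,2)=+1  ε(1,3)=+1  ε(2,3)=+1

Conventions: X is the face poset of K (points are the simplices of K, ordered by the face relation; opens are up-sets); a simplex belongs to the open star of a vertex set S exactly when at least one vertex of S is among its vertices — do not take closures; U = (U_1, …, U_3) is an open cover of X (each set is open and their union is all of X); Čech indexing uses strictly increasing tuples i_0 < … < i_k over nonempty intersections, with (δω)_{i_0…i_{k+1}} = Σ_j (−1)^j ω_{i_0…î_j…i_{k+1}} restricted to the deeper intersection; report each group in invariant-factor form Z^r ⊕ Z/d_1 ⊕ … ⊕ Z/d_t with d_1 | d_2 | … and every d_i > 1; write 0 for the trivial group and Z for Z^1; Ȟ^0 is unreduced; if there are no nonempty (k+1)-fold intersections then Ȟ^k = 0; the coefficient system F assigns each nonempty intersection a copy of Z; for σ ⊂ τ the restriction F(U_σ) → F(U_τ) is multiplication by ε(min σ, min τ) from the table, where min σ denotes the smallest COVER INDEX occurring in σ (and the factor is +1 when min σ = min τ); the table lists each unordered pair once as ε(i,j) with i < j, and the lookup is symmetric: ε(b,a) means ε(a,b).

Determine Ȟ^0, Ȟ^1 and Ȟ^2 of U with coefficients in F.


nonempty intersections:
  U1={{e},{b,e},{d,e},{e,f},{e,g},{b,e,f},{b,e,g}} U2={{a},{b},{c},{e},{g},{b,c},{b,d},{b,e},{b,f},{b,g},{c,d},{d,e},{e,f},{e,g},{b,c,d},{b,e,f},{b,e,g}} U3={{a},{d},{f},{g},{b,d},{b,f},{b,g},{c,d},{d,e},{e,f},{e,g},{b,c,d},{b,e,f},{b,e,g}}
  U12={{e},{b,e},{d,e},{e,f},{e,g},{b,e,f},{b,e,g}} U13={{d,e},{e,f},{e,g},{b,e,f},{b,e,g}} U23={{a},{g},{b,d},{b,f},{b,g},{c,d},{d,e},{e,f},{e,g},{b,c,d},{b,e,f},{b,e,g}}
  U123={{d,e},{e,f},{e,g},{b,e,f},{b,e,g}}
C dims 3,3,1; δ0: rk 2, SNF 1^2; δ1: rk 1, SNF 1^1
Ȟ^0: (3−2)−0=1 ⇒ Z
Ȟ^1: (3−1)−2=0 ⇒ 0
Ȟ^2: (1−0)−1=0 ⇒ 0

Ȟ^0 = Z,  Ȟ^1 = 0,  Ȟ^2 = 0


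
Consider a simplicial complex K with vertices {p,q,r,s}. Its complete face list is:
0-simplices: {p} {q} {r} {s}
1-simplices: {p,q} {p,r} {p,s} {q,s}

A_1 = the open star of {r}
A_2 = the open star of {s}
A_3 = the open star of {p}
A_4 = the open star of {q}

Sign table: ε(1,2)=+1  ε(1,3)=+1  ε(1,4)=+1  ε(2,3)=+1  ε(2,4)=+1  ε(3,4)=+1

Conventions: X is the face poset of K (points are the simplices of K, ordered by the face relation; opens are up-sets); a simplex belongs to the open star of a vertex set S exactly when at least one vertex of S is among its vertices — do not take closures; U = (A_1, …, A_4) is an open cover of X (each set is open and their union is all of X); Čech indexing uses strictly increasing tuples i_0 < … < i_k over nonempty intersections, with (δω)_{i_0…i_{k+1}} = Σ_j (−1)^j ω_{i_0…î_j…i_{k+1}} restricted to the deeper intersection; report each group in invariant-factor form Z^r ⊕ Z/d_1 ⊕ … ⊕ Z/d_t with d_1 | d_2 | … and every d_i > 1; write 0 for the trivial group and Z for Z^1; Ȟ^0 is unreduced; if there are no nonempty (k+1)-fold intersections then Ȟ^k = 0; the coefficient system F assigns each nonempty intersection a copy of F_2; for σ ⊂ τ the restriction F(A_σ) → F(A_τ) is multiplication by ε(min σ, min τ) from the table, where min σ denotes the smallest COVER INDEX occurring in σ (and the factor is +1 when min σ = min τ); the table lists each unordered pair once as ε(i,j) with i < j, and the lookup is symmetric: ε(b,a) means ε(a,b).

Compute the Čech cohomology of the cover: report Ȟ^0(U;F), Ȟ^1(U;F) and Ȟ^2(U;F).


Ȟ^0 = Z/2, Ȟ^1 = Z/2, Ȟ^2 = 0

nonempty intersections:
  A1={{r},{p,r}} A2={{s},{p,s},{q,s}} A3={{p},{p,q},{p,r},{p,s}} A4={{q},{p,q},{q,s}}
  A13={{p,r}} A23={{p,s}} A24={{q,s}} A34={{p,q}}
C dims 4,4; δ0: rk_F2 3
Ȟ^0: (4−3)−0=1 ⇒ Z/2
Ȟ^1: (4−0)−3=1 ⇒ Z/2
Ȟ^2: (0−0)−0=0 ⇒ 0


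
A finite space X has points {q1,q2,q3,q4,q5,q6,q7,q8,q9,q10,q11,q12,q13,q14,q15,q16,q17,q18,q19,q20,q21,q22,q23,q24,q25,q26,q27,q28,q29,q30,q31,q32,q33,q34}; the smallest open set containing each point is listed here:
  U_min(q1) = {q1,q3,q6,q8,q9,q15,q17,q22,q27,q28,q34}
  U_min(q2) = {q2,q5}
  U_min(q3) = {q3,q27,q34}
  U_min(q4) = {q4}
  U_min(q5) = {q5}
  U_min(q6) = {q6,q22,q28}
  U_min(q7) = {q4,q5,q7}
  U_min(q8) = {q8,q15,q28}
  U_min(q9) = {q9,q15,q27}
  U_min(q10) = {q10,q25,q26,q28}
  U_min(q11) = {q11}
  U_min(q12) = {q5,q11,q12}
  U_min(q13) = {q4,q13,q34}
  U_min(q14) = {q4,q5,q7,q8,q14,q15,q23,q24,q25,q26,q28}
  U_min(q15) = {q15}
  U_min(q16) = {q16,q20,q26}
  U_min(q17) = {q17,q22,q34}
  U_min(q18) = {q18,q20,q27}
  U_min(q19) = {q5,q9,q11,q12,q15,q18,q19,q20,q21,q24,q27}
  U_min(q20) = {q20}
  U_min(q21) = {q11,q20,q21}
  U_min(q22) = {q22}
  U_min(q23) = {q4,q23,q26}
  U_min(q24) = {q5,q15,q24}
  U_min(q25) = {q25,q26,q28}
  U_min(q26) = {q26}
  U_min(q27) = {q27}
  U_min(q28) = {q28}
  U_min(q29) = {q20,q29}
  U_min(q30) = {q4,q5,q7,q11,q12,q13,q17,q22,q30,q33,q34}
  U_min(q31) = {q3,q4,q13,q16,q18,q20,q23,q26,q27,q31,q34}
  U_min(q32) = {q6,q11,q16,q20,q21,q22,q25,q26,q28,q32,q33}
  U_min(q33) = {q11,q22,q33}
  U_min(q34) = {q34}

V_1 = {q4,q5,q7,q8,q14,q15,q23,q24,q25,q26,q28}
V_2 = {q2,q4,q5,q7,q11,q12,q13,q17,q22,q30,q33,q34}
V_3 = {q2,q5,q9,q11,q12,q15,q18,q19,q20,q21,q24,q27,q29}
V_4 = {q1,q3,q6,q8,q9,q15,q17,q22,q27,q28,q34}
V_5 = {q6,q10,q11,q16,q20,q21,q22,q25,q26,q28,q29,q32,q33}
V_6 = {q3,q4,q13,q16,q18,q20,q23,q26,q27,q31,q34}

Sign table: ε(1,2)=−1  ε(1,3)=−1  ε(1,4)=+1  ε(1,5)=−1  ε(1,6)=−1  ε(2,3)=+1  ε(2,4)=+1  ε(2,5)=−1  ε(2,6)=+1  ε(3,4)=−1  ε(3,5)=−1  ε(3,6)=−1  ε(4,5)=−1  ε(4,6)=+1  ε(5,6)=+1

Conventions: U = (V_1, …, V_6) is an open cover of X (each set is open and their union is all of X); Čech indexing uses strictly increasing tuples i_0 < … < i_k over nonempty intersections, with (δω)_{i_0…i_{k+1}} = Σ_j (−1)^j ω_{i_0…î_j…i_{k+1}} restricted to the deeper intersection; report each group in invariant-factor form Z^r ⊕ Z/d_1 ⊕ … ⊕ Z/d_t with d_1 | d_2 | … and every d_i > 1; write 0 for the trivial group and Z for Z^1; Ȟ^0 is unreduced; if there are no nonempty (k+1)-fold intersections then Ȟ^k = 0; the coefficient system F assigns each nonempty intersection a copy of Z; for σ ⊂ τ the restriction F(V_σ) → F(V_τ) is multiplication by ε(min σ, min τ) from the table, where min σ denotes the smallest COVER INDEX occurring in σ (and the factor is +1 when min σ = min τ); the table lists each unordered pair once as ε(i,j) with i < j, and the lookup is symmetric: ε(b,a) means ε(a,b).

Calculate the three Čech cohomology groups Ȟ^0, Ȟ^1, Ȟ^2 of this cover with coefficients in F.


Ȟ^0 = 0,  Ȟ^1 = Z/2,  Ȟ^2 = Z

intersection data:
  V12={q4,q5,q7} V13={q5,q15,q24} V14={q8,q15,q28} V15={q25,q26,q28} V16={q4,q23,q26} V23={q2,q5,q11,q12} V24={q17,q22,q34} V25={q11,q22,q33} V26={q4,q13,q34} V34={q9,q15,q27} V35={q11,q20,q21,q29} V36={q18,q20,q27} V45={q6,q22,q28} V46={q3,q27,q34} V56={q16,q20,q26}
  V123={q5} V126={q4} V134={q15} V145={q28} V156={q26} V235={q11} V245={q22} V246={q34} V346={q27} V356={q20}
C dims 6,15,10; δ0: rk 6, SNF 1^5·2; δ1: rk 9, SNF 1^9
Ȟ^0 = (6 − 6) − 0 = 0, so Ȟ^0 ≅ 0
Ȟ^1 = (15 − 9) − 6 = 0 plus torsion [2], so Ȟ^1 ≅ Z/2
Ȟ^2 = (10 − 0) − 9 = 1, so Ȟ^2 ≅ Z


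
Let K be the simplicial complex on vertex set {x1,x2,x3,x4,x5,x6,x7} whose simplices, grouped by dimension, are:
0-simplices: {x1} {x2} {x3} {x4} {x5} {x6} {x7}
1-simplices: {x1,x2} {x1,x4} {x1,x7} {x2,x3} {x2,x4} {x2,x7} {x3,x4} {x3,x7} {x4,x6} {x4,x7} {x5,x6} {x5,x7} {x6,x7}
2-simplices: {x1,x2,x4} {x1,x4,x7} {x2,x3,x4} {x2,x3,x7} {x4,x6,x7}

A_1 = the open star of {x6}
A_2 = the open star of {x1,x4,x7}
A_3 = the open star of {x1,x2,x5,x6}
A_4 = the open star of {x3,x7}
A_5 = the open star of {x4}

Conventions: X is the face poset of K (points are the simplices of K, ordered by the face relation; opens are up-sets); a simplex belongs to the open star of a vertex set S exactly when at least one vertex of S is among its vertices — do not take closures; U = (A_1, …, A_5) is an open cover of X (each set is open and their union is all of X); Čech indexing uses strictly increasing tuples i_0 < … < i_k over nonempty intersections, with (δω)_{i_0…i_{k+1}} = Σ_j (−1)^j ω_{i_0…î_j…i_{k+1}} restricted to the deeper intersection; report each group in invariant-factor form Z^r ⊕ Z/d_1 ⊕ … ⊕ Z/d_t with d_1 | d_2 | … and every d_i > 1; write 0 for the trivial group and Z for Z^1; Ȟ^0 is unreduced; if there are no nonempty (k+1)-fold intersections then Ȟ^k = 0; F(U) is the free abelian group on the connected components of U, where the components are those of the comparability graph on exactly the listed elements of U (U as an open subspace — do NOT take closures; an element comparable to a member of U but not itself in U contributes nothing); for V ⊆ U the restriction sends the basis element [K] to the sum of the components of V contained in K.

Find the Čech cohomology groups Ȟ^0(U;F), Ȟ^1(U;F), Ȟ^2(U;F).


Ȟ^0(U;F) ≅ Z,  Ȟ^1(U;F) ≅ Z^2,  Ȟ^2(U;F) ≅ 0

cover nerve:
  A1={{x6},{x4,x6},{x5,x6},{x6,x7},{x4,x6,x7}} A2={{x1},{x4},{x7},{x1,x2},{x1,x4},{x1,x7},{x2,x4},{x2,x7},{x3,x4},{x3,x7},{x4,x6},{x4,x7},{x5,x7},{x6,x7},{x1,x2,x4},{x1,x4,x7},{x2,x3,x4},{x2,x3,x7},{x4,x6,x7}} A3={{x1},{x2},{x5},{x6},{x1,x2},{x1,x4},{x1,x7},{x2,x3},{x2,x4},{x2,x7},{x4,x6},{x5,x6},{x5,x7},{x6,x7},{x1,x2,x4},{x1,x4,x7},{x2,x3,x4},{x2,x3,x7},{x4,x6,x7}} A4={{x3},{x7},{x1,x7},{x2,x3},{x2,x7},{x3,x4},{x3,x7},{x4,x7},{x5,x7},{x6,x7},{x1,x4,x7},{x2,x3,x4},{x2,x3,x7},{x4,x6,x7}} A5={{x4},{x1,x4},{x2,x4},{x3,x4},{x4,x6},{x4,x7},{x1,x2,x4},{x1,x4,x7},{x2,x3,x4},{x4,x6,x7}}
  A12={{x4,x6},{x6,x7},{x4,x6,x7}} A13={{x6},{x4,x6},{x5,x6},{x6,x7},{x4,x6,x7}} A14={{x6,x7},{x4,x6,x7}} A15={{x4,x6},{x4,x6,x7}} A23={{x1},{x1,x2},{x1,x4},{x1,x7},{x2,x4},{x2,x7},{x4,x6},{x5,x7},{x6,x7},{x1,x2,x4},{x1,x4,x7},{x2,x3,x4},{x2,x3,x7},{x4,x6,x7}} A24={{x7},{x1,x7},{x2,x7},{x3,x4},{x3,x7},{x4,x7},{x5,x7},{x6,x7},{x1,x4,x7},{x2,x3,x4},{x2,x3,x7},{x4,x6,x7}} A25={{x4},{x1,x4},{x2,x4},{x3,x4},{x4,x6},{x4,x7},{x1,x2,x4},{x1,x4,x7},{x2,x3,x4},{x4,x6,x7}} A34={{x1,x7},{x2,x3},{x2,x7},{x5,x7},{x6,x7},{x1,x4,x7},{x2,x3,x4},{x2,x3,x7},{x4,x6,x7}} A35={{x1,x4},{x2,x4},{x4,x6},{x1,x2,x4},{x1,x4,x7},{x2,x3,x4},{x4,x6,x7}} A45={{x3,x4},{x4,x7},{x1,x4,x7},{x2,x3,x4},{x4,x6,x7}}
  A123={{x4,x6},{x6,x7},{x4,x6,x7}} A124={{x6,x7},{x4,x6,x7}} A125={{x4,x6},{x4,x6,x7}} A134={{x6,x7},{x4,x6,x7}} A135={{x4,x6},{x4,x6,x7}} A145={{x4,x6,x7}} A234={{x1,x7},{x2,x7},{x5,x7},{x6,x7},{x1,x4,x7},{x2,x3,x4},{x2,x3,x7},{x4,x6,x7}} A235={{x1,x4},{x2,x4},{x4,x6},{x1,x2,x4},{x1,x4,x7},{x2,x3,x4},{x4,x6,x7}} A245={{x3,x4},{x4,x7},{x1,x4,x7},{x2,x3,x4},{x4,x6,x7}} A345={{x1,x4,x7},{x2,x3,x4},{x4,x6,x7}}
  A1234={{x6,x7},{x4,x6,x7}} A1235={{x4,x6},{x4,x6,x7}} A1245={{x4,x6,x7}} A1345={{x4,x6,x7}} A2345={{x1,x4,x7},{x2,x3,x4},{x4,x6,x7}}
  A12345={{x4,x6,x7}}
components per intersection:
  A1: {{x6},{x4,x6},{x5,x6},{x6,x7},{x4,x6,x7}}
  A2: {{x1},{x4},{x7},{x1,x2},{x1,x4},{x1,x7},{x2,x4},{x2,x7},{x3,x4},{x3,x7},{x4,x6},{x4,x7},{x5,x7},{x6,x7},{x1,x2,x4},{x1,x4,x7},{x2,x3,x4},{x2,x3,x7},{x4,x6,x7}}
  A3: {{x1},{x2},{x1,x2},{x1,x4},{x1,x7},{x2,x3},{x2,x4},{x2,x7},{x1,x2,x4},{x1,x4,x7},{x2,x3,x4},{x2,x3,x7}} {{x5},{x6},{x4,x6},{x5,x6},{x5,x7},{x6,x7},{x4,x6,x7}}
  A4: {{x3},{x7},{x1,x7},{x2,x3},{x2,x7},{x3,x4},{x3,x7},{x4,x7},{x5,x7},{x6,x7},{x1,x4,x7},{x2,x3,x4},{x2,x3,x7},{x4,x6,x7}}
  A5: {{x4},{x1,x4},{x2,x4},{x3,x4},{x4,x6},{x4,x7},{x1,x2,x4},{x1,x4,x7},{x2,x3,x4},{x4,x6,x7}}
  A12: {{x4,x6},{x6,x7},{x4,x6,x7}}
  A13: {{x6},{x4,x6},{x5,x6},{x6,x7},{x4,x6,x7}}
  A14: {{x6,x7},{x4,x6,x7}}
  A15: {{x4,x6},{x4,x6,x7}}
  A23: {{x1},{x1,x2},{x1,x4},{x1,x7},{x2,x4},{x1,x2,x4},{x1,x4,x7},{x2,x3,x4}} {{x2,x7},{x2,x3,x7}} {{x4,x6},{x6,x7},{x4,x6,x7}} {{x5,x7}}
  A24: {{x7},{x1,x7},{x2,x7},{x3,x7},{x4,x7},{x5,x7},{x6,x7},{x1,x4,x7},{x2,x3,x7},{x4,x6,x7}} {{x3,x4},{x2,x3,x4}}
  A25: {{x4},{x1,x4},{x2,x4},{x3,x4},{x4,x6},{x4,x7},{x1,x2,x4},{x1,x4,x7},{x2,x3,x4},{x4,x6,x7}}
  A34: {{x1,x7},{x1,x4,x7}} {{x2,x3},{x2,x7},{x2,x3,x4},{x2,x3,x7}} {{x5,x7}} {{x6,x7},{x4,x6,x7}}
  A35: {{x1,x4},{x2,x4},{x1,x2,x4},{x1,x4,x7},{x2,x3,x4}} {{x4,x6},{x4,x6,x7}}
  A45: {{x3,x4},{x2,x3,x4}} {{x4,x7},{x1,x4,x7},{x4,x6,x7}}
  A123: {{x4,x6},{x6,x7},{x4,x6,x7}}
  A124: {{x6,x7},{x4,x6,x7}}
  A125: {{x4,x6},{x4,x6,x7}}
  A134: {{x6,x7},{x4,x6,x7}}
  A135: {{x4,x6},{x4,x6,x7}}
  A145: {{x4,x6,x7}}
  A234: {{x1,x7},{x1,x4,x7}} {{x2,x7},{x2,x3,x7}} {{x5,x7}} {{x6,x7},{x4,x6,x7}} {{x2,x3,x4}}
  A235: {{x1,x4},{x2,x4},{x1,x2,x4},{x1,x4,x7},{x2,x3,x4}} {{x4,x6},{x4,x6,x7}}
  A245: {{x3,x4},{x2,x3,x4}} {{x4,x7},{x1,x4,x7},{x4,x6,x7}}
  A345: {{x1,x4,x7}} {{x2,x3,x4}} {{x4,x6,x7}}
  A1234: {{x6,x7},{x4,x6,x7}}
  A1235: {{x4,x6},{x4,x6,x7}}
  A1245: {{x4,x6,x7}}
  A1345: {{x4,x6,x7}}
  A2345: {{x1,x4,x7}} {{x2,x3,x4}} {{x4,x6,x7}}
  A12345: {{x4,x6,x7}}
C dims 6,19,18,7; δ0: rk 5, SNF 1^5; δ1: rk 12, SNF 1^12; δ2: rk 6, SNF 1^6
Ȟ^0: (6−5)−0=1 ⇒ Z
Ȟ^1: (19−12)−5=2 ⇒ Z^2
Ȟ^2: (18−6)−12=0 ⇒ 0


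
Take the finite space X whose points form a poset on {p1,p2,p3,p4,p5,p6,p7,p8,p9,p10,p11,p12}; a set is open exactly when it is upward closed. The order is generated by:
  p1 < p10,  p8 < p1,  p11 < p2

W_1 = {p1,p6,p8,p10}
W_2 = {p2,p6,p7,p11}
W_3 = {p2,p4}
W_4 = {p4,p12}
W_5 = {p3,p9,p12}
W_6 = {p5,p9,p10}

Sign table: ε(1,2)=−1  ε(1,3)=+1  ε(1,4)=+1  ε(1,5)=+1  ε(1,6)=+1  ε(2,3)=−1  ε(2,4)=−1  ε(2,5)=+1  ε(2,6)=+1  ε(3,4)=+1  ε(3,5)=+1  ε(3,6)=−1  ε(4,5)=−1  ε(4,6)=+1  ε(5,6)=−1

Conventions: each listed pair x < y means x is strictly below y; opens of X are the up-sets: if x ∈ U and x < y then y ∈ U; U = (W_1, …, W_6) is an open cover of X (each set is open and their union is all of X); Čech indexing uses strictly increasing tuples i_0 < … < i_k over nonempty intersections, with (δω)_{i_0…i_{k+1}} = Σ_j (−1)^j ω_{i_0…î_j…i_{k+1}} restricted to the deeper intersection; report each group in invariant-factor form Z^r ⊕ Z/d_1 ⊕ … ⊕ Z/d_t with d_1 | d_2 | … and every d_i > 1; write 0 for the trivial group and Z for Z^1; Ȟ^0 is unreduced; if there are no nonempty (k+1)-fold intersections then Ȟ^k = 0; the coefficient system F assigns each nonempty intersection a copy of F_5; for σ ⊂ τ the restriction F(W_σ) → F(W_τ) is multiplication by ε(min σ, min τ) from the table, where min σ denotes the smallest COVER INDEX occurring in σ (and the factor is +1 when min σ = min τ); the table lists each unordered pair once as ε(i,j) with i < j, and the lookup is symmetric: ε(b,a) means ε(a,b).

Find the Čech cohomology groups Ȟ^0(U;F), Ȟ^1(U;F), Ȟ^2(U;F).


nerve simplices:
  W12={p6} W16={p10} W23={p2} W34={p4} W45={p12} W56={p9}
C dims 6,6; δ0: rk_F5 5
degree 0: 6−5−0 = 1 → Ȟ^0 ≅ Z/5
degree 1: 6−0−5 = 1 → Ȟ^1 ≅ Z/5
degree 2: 0−0−0 = 0 → Ȟ^2 ≅ 0

Ȟ^0 = Z/5,  Ȟ^1 = Z/5,  Ȟ^2 = 0


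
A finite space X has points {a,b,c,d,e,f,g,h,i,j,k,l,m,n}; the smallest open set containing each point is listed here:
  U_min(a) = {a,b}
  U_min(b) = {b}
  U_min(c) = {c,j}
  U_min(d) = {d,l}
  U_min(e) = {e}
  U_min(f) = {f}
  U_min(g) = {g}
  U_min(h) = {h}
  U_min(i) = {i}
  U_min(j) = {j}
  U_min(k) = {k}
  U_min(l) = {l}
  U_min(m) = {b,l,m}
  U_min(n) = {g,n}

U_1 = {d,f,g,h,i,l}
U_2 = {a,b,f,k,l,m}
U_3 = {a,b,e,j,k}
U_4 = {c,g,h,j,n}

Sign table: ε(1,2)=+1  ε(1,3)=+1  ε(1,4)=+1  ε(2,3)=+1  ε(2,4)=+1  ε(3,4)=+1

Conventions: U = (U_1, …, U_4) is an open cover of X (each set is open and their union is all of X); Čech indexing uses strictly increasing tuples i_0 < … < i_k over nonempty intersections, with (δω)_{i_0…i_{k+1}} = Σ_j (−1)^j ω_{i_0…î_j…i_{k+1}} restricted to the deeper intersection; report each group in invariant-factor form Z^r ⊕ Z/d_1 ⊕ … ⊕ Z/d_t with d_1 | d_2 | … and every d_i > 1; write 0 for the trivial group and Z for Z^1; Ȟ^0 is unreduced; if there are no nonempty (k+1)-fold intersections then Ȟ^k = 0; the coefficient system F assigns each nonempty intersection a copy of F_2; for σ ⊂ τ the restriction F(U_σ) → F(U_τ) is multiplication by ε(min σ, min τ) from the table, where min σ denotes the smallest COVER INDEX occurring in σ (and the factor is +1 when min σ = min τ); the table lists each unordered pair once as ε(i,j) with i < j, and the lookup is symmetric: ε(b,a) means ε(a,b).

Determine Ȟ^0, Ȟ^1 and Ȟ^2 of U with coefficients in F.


intersection data:
  U12={f,l} U14={g,h} U23={a,b,k} U34={j}
C dims 4,4; δ0: rk_F2 3
Ȟ^0 = (4 − 3) − 0 = 1, so Ȟ^0 ≅ Z/2
Ȟ^1 = (4 − 0) − 3 = 1, so Ȟ^1 ≅ Z/2
Ȟ^2 = (0 − 0) − 0 = 0, so Ȟ^2 ≅ 0

Ȟ^0 = Z/2; Ȟ^1 = Z/2; Ȟ^2 = 0


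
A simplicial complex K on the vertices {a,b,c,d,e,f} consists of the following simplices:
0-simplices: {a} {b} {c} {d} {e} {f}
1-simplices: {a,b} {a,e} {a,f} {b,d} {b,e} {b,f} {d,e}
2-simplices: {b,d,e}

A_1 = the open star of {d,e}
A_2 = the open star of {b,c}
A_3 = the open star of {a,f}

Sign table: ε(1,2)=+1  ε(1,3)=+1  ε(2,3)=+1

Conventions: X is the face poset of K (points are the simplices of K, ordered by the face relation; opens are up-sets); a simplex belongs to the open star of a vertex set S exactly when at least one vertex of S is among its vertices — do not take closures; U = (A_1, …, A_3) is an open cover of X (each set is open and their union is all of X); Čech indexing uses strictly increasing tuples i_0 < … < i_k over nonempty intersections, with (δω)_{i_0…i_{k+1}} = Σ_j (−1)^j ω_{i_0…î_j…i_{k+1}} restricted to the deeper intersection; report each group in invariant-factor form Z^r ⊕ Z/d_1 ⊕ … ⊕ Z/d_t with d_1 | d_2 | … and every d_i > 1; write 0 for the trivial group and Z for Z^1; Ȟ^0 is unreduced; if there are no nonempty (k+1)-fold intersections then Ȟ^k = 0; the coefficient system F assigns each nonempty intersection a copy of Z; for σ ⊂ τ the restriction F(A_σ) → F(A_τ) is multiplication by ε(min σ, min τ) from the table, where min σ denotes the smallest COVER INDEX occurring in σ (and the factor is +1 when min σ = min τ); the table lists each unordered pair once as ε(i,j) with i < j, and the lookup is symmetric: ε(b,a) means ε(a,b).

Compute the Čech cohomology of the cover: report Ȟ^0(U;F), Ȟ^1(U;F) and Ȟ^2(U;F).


Ȟ^0 = Z, Ȟ^1 = Z, Ȟ^2 = 0

nonempty overlaps:
  A1={{d},{e},{a,e},{b,d},{b,e},{d,e},{b,d,e}} A2={{b},{c},{a,b},{b,d},{b,e},{b,f},{b,d,e}} A3={{a},{f},{a,b},{a,e},{a,f},{b,f}}
  A12={{b,d},{b,e},{b,d,e}} A13={{a,e}} A23={{a,b},{b,f}}
C dims 3,3; δ0: rk 2, SNF 1^2
degree 0: 3−2−0 = 1 → Ȟ^0 ≅ Z
degree 1: 3−0−2 = 1 → Ȟ^1 ≅ Z
degree 2: 0−0−0 = 0 → Ȟ^2 ≅ 0


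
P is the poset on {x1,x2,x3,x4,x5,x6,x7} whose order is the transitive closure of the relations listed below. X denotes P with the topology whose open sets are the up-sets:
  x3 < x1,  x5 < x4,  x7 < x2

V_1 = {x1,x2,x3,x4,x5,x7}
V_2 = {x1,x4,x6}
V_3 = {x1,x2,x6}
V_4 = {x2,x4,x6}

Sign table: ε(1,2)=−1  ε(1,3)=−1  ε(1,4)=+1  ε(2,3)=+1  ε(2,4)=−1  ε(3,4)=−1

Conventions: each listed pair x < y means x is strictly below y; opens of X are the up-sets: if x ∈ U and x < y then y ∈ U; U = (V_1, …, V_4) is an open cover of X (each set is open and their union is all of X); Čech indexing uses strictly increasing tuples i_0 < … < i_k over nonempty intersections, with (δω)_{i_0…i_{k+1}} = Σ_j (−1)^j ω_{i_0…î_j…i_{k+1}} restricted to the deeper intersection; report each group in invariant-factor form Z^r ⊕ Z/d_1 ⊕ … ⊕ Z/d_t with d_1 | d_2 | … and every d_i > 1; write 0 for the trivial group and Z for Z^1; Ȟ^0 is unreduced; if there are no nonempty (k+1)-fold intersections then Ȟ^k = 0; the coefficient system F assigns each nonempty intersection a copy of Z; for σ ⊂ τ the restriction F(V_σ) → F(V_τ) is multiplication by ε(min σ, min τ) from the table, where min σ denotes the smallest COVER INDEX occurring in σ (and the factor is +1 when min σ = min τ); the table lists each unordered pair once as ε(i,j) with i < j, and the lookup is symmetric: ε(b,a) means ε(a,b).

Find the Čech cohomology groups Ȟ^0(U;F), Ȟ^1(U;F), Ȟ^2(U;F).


Ȟ^0(U;F) ≅ Z, Ȟ^1(U;F) ≅ 0, Ȟ^2(U;F) ≅ Z

cover nerve:
  V12={x1,x4} V13={x1,x2} V14={x2,x4} V23={x1,x6} V24={x4,x6} V34={x2,x6}
  V123={x1} V124={x4} V134={x2} V234={x6}
C dims 4,6,4; δ0: rk 3, SNF 1^3; δ1: rk 3, SNF 1^3
Ȟ^0: (4−3)−0=1 ⇒ Z
Ȟ^1: (6−3)−3=0 ⇒ 0
Ȟ^2: (4−0)−3=1 ⇒ Z


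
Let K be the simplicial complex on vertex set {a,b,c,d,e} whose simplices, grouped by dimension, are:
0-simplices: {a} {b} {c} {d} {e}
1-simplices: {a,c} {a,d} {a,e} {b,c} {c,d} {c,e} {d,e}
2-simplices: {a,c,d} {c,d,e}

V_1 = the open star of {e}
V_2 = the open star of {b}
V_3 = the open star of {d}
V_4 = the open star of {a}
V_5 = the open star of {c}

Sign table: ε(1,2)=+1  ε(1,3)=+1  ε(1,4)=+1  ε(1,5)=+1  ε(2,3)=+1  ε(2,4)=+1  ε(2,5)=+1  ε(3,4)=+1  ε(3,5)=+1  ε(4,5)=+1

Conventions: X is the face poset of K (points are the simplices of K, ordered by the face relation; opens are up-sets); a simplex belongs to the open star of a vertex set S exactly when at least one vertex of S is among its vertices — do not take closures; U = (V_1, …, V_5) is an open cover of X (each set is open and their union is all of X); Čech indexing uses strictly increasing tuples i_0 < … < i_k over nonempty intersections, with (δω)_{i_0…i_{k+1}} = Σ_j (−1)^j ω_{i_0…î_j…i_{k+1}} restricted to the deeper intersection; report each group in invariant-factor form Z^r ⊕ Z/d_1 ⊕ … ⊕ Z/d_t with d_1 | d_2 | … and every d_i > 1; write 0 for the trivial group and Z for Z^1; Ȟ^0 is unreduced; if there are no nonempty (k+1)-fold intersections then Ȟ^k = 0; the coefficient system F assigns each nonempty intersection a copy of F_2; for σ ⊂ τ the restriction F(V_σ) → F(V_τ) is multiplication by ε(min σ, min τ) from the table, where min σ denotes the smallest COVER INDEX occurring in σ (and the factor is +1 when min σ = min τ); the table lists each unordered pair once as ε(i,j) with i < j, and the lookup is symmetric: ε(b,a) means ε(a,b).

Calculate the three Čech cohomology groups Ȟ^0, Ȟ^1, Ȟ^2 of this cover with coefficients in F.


Ȟ^0 ≅ Z/2, Ȟ^1 ≅ Z/2, Ȟ^2 ≅ 0

nerve simplices:
  V1={{e},{a,e},{c,e},{d,e},{c,d,e}} V2={{b},{b,c}} V3={{d},{a,d},{c,d},{d,e},{a,c,d},{c,d,e}} V4={{a},{a,c},{a,d},{a,e},{a,c,d}} V5={{c},{a,c},{b,c},{c,d},{c,e},{a,c,d},{c,d,e}}
  V13={{d,e},{c,d,e}} V14={{a,e}} V15={{c,e},{c,d,e}} V25={{b,c}} V34={{a,d},{a,c,d}} V35={{c,d},{a,c,d},{c,d,e}} V45={{a,c},{a,c,d}}
  V135={{c,d,e}} V345={{a,c,d}}
C dims 5,7,2; δ0: rk_F2 4; δ1: rk_F2 2
degree 0: 5−4−0 = 1 → Ȟ^0 ≅ Z/2
degree 1: 7−2−4 = 1 → Ȟ^1 ≅ Z/2
degree 2: 2−0−2 = 0 → Ȟ^2 ≅ 0


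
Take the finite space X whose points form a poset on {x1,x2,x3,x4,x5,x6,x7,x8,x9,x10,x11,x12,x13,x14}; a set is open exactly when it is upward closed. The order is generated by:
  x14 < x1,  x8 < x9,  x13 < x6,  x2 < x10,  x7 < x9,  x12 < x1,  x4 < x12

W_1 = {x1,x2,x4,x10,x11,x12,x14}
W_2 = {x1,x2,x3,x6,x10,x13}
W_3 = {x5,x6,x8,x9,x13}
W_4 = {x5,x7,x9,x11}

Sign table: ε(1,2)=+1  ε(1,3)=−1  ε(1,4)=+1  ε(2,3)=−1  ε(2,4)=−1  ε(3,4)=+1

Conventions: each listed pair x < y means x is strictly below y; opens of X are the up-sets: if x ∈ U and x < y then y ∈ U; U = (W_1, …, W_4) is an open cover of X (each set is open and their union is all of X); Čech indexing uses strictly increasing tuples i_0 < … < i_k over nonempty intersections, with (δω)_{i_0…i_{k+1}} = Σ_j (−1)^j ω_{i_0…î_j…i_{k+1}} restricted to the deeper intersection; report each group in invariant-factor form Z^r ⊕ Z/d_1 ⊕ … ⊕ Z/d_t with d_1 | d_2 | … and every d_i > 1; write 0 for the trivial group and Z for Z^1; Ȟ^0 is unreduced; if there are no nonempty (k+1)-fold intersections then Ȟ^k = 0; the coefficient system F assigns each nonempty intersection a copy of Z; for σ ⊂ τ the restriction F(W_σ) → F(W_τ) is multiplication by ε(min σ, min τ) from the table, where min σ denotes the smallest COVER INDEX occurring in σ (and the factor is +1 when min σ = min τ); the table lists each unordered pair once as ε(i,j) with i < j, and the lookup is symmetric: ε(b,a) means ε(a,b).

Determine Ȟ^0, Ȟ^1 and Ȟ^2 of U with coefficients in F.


nonempty overlaps:
  W12={x1,x2,x10} W14={x11} W23={x6,x13} W34={x5,x9}
C dims 4,4; δ0: rk 4, SNF 1^3·2
degree 0: 4−4−0 = 0 → Ȟ^0 ≅ 0
degree 1: 4−0−4 = 0 plus torsion [2] → Ȟ^1 ≅ Z/2
degree 2: 0−0−0 = 0 → Ȟ^2 ≅ 0

Ȟ^0 = 0, Ȟ^1 = Z/2 and Ȟ^2 = 0


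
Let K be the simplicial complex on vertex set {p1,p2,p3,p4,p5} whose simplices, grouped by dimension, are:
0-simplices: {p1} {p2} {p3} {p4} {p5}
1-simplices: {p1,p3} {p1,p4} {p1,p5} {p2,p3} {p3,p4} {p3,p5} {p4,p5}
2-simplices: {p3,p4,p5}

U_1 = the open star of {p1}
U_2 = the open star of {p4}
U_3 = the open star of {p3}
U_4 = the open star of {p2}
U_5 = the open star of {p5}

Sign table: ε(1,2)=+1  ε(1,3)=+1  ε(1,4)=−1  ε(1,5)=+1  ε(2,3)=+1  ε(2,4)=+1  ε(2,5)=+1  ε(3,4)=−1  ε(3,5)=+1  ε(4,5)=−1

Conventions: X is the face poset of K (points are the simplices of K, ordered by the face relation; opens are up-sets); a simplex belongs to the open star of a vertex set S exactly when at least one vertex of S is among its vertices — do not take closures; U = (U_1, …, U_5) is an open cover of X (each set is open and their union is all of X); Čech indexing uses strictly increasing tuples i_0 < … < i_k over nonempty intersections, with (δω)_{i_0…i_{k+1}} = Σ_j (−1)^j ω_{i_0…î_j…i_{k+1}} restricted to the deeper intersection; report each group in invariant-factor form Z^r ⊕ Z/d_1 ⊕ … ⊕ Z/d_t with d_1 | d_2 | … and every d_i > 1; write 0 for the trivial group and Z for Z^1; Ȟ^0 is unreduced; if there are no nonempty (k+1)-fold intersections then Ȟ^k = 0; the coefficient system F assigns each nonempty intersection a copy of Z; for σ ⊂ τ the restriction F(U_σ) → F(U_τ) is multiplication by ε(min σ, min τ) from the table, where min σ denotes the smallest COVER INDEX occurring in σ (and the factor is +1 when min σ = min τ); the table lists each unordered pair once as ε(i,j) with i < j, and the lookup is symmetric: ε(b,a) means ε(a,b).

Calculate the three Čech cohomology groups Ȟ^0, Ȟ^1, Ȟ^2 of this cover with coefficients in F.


nerve simplices:
  U1={{p1},{p1,p3},{p1,p4},{p1,p5}} U2={{p4},{p1,p4},{p3,p4},{p4,p5},{p3,p4,p5}} U3={{p3},{p1,p3},{p2,p3},{p3,p4},{p3,p5},{p3,p4,p5}} U4={{p2},{p2,p3}} U5={{p5},{p1,p5},{p3,p5},{p4,p5},{p3,p4,p5}}
  U12={{p1,p4}} U13={{p1,p3}} U15={{p1,p5}} U23={{p3,p4},{p3,p4,p5}} U25={{p4,p5},{p3,p4,p5}} U34={{p2,p3}} U35={{p3,p5},{p3,p4,p5}}
  U235={{p3,p4,p5}}
C dims 5,7,1; δ0: rk 4, SNF 1^4; δ1: rk 1, SNF 1^1
degree 0: 5−4−0 = 1 → Ȟ^0 ≅ Z
degree 1: 7−1−4 = 2 → Ȟ^1 ≅ Z^2
degree 2: 1−0−1 = 0 → Ȟ^2 ≅ 0

Ȟ^0 ≅ Z, Ȟ^1 ≅ Z^2, Ȟ^2 ≅ 0


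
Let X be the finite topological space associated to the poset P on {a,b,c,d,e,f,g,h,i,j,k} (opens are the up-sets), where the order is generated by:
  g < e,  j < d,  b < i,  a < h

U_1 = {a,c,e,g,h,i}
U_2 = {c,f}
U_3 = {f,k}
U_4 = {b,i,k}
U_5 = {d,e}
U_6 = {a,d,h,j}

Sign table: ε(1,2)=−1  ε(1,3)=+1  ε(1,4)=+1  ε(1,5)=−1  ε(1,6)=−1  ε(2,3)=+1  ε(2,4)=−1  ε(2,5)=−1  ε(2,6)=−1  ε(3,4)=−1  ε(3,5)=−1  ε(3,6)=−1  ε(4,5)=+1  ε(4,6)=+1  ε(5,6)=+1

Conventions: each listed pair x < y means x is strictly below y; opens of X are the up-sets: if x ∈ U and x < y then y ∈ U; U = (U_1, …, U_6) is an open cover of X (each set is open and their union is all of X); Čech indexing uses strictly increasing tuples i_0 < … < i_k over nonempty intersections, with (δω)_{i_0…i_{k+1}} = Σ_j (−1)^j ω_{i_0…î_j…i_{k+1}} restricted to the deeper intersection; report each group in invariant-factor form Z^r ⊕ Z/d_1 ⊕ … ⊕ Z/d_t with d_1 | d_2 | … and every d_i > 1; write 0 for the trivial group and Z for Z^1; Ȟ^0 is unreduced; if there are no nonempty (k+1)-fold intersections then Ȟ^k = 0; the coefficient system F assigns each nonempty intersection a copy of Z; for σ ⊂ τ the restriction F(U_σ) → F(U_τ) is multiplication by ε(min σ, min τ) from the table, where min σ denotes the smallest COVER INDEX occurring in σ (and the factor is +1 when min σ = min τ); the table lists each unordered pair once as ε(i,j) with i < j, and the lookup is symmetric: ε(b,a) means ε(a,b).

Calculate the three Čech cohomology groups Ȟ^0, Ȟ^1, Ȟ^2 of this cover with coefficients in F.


nerve simplices:
  U12={c} U14={i} U15={e} U16={a,h} U23={f} U34={k} U56={d}
C dims 6,7; δ0: rk 5, SNF 1^5
degree 0: 6−5−0 = 1 → Ȟ^0 ≅ Z
degree 1: 7−0−5 = 2 → Ȟ^1 ≅ Z^2
degree 2: 0−0−0 = 0 → Ȟ^2 ≅ 0

Ȟ^0(U;F) ≅ Z,  Ȟ^1(U;F) ≅ Z^2,  Ȟ^2(U;F) ≅ 0


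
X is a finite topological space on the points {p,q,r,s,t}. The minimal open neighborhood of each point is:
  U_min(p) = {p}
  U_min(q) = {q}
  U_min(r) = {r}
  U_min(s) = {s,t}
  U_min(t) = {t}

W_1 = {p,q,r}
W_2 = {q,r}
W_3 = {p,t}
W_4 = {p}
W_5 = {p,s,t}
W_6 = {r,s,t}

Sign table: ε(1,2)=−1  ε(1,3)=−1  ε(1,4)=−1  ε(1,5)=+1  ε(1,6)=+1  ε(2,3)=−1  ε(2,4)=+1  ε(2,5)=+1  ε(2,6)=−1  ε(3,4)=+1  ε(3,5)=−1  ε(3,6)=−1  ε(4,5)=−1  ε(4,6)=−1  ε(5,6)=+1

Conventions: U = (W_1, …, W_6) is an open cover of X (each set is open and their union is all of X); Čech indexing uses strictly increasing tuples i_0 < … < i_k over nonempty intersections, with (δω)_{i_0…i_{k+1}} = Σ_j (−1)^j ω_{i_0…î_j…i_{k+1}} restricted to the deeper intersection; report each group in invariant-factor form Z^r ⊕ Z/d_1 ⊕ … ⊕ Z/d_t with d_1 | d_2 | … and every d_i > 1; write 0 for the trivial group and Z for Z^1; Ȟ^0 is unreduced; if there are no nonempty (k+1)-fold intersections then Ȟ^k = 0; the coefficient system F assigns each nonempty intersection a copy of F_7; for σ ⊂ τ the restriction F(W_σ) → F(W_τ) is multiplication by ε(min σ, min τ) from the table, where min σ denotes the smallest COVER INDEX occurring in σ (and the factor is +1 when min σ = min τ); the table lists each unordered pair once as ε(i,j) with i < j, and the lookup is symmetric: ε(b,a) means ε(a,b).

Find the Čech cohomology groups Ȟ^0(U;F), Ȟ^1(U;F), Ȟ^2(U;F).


intersection data:
  W12={q,r} W13={p} W14={p} W15={p} W16={r} W26={r} W34={p} W35={p,t} W36={t} W45={p} W56={s,t}
  W126={r} W134={p} W135={p} W145={p} W345={p} W356={t}
  W1345={p}
C dims 6,11,6,1; δ0: rk_F7 5; δ1: rk_F7 5; δ2: rk_F7 1
Ȟ^0 = (6 − 5) − 0 = 1, so Ȟ^0 ≅ Z/7
Ȟ^1 = (11 − 5) − 5 = 1, so Ȟ^1 ≅ Z/7
Ȟ^2 = (6 − 1) − 5 = 0, so Ȟ^2 ≅ 0

Ȟ^0 ≅ Z/7; Ȟ^1 ≅ Z/7; Ȟ^2 ≅ 0
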